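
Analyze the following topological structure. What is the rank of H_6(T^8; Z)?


By the Kunneth formula, b_k(T^n) = C(n,k).
b_6(T^8) = C(8,6).
C(8,6) = 8!/(6!*2!) = 28

28


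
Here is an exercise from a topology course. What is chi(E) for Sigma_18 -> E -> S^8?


chi(S^8) = 2 (n even), chi(Sigma_18) = 2 - 2*18 = -34.
chi(E) = 2 * (-34) = -68

-68


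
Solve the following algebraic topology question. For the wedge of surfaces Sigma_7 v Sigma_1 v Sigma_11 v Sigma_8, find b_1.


For a wedge X v Y: reduced H_k(X v Y) = H_k(X) + H_k(Y).
Each Sigma_g contributes b_1 = 2g.
b_1 = 14 + 2 + 22 + 16 = 54

54


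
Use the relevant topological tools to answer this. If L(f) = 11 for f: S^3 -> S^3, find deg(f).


L(f) = 1 + (-1)^3 deg(f) on S^3.
11 = 1 + (-1)^3 * deg(f)
(-1)^3 * deg(f) = 10
deg(f) = -10

-10


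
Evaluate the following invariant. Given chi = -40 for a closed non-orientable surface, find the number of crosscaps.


chi = 2 - k for closed non-orientable surfaces with k crosscaps.
-40 = 2 - k
k = 2 - (-40) = 42

42


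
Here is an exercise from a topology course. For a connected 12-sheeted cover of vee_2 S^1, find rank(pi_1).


Nielsen-Schreier: an index-n subgroup of F_r is free of rank 1 + n(r-1).
Equivalently: chi(cover) = n*chi(base); chi(vee_r S^1) = 1 - 2 = -1.
chi(E) = 12*(-1) = -12; rank = 1 - chi(E) = 1 - (-12) = 13.
rank = 1 + 12*(2-1) = 1 + 12 = 13

13


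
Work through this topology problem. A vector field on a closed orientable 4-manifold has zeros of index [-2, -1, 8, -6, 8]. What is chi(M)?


Poincare-Hopf: chi(M) = sum of indices of zeros.
chi = (-2) + (-1) + (8) + (-6) + (8) = 7

7


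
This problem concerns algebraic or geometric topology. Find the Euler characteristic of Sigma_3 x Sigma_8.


chi(Sigma_3) = 2 - 2*3 = -4
chi(Sigma_8) = 2 - 2*8 = -14
chi(product) = (-4) * (-14) = 56

56


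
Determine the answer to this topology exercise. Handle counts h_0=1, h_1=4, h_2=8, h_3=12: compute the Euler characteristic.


Handles of index k contribute (-1)^k to chi (same as CW cells).
chi = (1) + (-4) + (8) + (-12) = -7

-7


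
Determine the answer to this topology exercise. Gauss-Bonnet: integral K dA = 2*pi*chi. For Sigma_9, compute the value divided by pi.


Gauss-Bonnet: integral K dA = 2*pi*chi(M).
chi(Sigma_9) = 2 - 2*9 = -16.
(integral K dA)/pi = 2*chi = 2*(-16) = -32

-32


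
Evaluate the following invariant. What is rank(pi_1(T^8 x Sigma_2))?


pi_1(A x B) = pi_1(A) x pi_1(B); rank of abelianization = b_1.
b_1(T^8) = 8, b_1(Sigma_2) = 2*2 = 4.
b_1(product) = 8 + 4 = 12

12


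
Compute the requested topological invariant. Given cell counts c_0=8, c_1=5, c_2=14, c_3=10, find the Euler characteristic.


chi = sum_k (-1)^k c_k.
= (-1)^0*8 + (-1)^1*5 + (-1)^2*14 + (-1)^3*10
= (8) + (-5) + (14) + (-10)
= 7

7


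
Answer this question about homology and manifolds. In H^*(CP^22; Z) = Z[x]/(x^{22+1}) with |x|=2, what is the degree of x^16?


|x| = 2 in H^*(CP^n).
|x^16| = 16 * |x| = 16 * 2 = 32

32


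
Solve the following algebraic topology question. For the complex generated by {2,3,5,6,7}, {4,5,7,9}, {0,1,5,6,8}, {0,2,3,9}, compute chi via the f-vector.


Enumerate all faces; f-vector: f_0=10, f_1=29, f_2=28, f_3=12, f_4=2.
chi = sum (-1)^k f_k = -1

-1


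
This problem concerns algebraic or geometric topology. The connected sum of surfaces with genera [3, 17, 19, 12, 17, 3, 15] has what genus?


Genus is additive under connected sum of orientable surfaces.
g = 3 + 17 + 19 + 12 + 17 + 3 + 15 = 86

86


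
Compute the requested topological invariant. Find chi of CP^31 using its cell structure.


CP^31 has one cell in each even dimension 0, 2, ..., 2*31 (31+1 cells total).
All cells are even-dimensional, so chi = number of cells.
chi = 31 + 1 = 32

32


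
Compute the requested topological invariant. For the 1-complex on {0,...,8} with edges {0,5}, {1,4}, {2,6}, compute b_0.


Run DFS/union-find over 9 vertices.
V = 9, E = 3.
Number of components = 6

6


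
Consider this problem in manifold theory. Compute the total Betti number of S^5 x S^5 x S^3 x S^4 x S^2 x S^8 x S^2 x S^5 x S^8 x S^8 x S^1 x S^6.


Total Betti number is multiplicative under products.
Each S^d (d>=1) has total Betti number 2.
There are 12 sphere factors.
Total = 2^12 = 4096

4096


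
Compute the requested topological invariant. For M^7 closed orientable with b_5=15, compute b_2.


Poincare duality for closed orientable n-manifolds: b_k = b_{n-k}.
Here n = 7, so b_2 = b_5 = 15

15


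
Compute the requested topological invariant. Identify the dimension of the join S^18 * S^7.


Join of spheres: S^m * S^n = S^{m+n+1}.
dim = 18 + 7 + 1 = 26

26


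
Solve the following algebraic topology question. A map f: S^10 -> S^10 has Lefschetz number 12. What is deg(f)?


L(f) = 1 + (-1)^10 deg(f) on S^10.
12 = 1 + (-1)^10 * deg(f)
(-1)^10 * deg(f) = 11
deg(f) = 11

11


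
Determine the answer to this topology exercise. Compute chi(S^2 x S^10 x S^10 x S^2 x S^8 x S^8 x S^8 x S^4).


chi is multiplicative: chi(X x Y) = chi(X) chi(Y).
Each even-dim sphere has chi = 2. There are 8 factors.
chi = 2^8 = 256

256


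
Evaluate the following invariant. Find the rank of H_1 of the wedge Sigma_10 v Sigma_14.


For a wedge: H_1(A v B) = H_1(A) + H_1(B).
b_1(Sigma_10) = 20, b_1(Sigma_14) = 28.
b_1 = 20 + 28 = 48

48


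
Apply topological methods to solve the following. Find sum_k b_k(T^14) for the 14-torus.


b_k(T^14) = C(14,k), so the sum over k is sum_k C(14,k) = 2^14.
Total = 2^14 = 16384

16384


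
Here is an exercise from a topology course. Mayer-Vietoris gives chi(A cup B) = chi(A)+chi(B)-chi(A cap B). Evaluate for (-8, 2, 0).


chi(A cup B) = chi(A) + chi(B) - chi(A cap B)
= -8 + (2) - (0)
= -6

-6


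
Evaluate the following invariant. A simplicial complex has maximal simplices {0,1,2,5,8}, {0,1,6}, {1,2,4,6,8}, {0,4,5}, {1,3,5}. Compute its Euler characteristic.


Enumerate all faces; f-vector: f_0=8, f_1=22, f_2=22, f_3=10, f_4=2.
chi = sum (-1)^k f_k = 0

0


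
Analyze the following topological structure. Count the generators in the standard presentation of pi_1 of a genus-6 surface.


Standard presentation: pi_1(Sigma_g) = <a_1,b_1,...,a_g,b_g | [a_1,b_1]...[a_g,b_g] = 1>.
Number of generators = 2g = 2*6 = 12

12


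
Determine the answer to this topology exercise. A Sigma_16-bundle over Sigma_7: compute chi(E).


For a fiber bundle F -> E -> B (with CW structure): chi(E) = chi(B) * chi(F).
chi(Sigma_7) = -12, chi(Sigma_16) = -30.
chi(E) = (-12) * (-30) = 360

360


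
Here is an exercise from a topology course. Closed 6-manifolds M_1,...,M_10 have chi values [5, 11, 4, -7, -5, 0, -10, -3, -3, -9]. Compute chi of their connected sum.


For n-manifolds: chi(A#B) = chi(A) + chi(B) - chi(S^6).
chi(S^6) = 1 + (-1)^6 = 2.
chi(#) = (sum chi_i) - (10-1)*chi(S^6) = -17 - 9*2 = -35

-35


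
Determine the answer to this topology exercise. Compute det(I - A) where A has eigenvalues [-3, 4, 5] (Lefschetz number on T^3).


For a torus self-map: L(f) = det(I - A) where A acts on H_1.
L(f) = (1--3) * (1-4) * (1-5) = 4 * -3 * -4 = 48

48


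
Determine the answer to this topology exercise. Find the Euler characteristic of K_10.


K_10: V = 10, E = C(10,2) = 45.
chi = V - E = 10 - 45 = -35

-35


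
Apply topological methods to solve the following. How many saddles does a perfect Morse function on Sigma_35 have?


A perfect Morse function has m_k = b_k.
For Sigma_35: b_0=1, b_1=2g=70, b_2=1.
Saddles m_1 = 2g = 70

70


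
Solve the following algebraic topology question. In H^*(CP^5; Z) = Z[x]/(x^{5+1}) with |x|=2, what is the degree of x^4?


|x| = 2 in H^*(CP^n).
|x^4| = 4 * |x| = 4 * 2 = 8

8


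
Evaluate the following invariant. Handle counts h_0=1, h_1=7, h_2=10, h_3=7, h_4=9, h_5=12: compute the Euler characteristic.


Handles of index k contribute (-1)^k to chi (same as CW cells).
chi = (1) + (-7) + (10) + (-7) + (9) + (-12) = -6

-6


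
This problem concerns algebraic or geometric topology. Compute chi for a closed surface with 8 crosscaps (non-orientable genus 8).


For a non-orientable closed surface with k crosscaps: chi = 2 - k.
Here k = 8.
chi = 2 - 8 = -6

-6


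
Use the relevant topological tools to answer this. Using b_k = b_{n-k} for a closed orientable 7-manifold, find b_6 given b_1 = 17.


Poincare duality for closed orientable n-manifolds: b_k = b_{n-k}.
Here n = 7, so b_6 = b_1 = 17

17


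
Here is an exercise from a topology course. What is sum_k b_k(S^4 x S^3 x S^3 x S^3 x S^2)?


Total Betti number is multiplicative under products.
Each S^d (d>=1) has total Betti number 2.
There are 5 sphere factors.
Total = 2^5 = 32

32


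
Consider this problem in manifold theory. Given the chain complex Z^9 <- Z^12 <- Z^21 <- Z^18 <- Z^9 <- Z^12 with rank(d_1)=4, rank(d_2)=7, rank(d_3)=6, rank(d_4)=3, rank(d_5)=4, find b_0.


rank H_k = rank(ker d_k) - rank(im d_{k+1}).
rank(ker d_0) = rank(C_0) - rank(d_0) = 9 - 0 = 9.
rank(im d_{0+1}) = 4.
rank H_0 = 9 - 4 = 5

5


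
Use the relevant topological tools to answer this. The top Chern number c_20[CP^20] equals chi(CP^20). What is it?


For any closed oriented manifold, <e(TM),[M]> = chi(M).
chi(CP^20) = 20+1 = 21

21


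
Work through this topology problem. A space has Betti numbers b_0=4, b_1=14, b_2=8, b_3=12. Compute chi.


chi = sum_k (-1)^k b_k.
= (4) + (-14) + (8) + (-12)
= -14

-14


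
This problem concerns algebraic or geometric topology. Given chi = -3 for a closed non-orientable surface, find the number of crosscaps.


chi = 2 - k for closed non-orientable surfaces with k crosscaps.
-3 = 2 - k
k = 2 - (-3) = 5

5


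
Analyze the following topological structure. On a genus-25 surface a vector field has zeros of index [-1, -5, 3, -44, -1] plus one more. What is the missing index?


Poincare-Hopf: sum of indices = chi(M).
chi(Sigma_25) = 2 - 2*25 = -48.
Sum of known indices = -48.
x = chi - (sum known) = -48 - (-48) = 0

0


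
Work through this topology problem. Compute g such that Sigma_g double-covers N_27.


chi(N_27) = 2 - 27 = -25.
Double cover: chi(Sigma_g) = 2 * chi(N_27) = 2*(-25) = -50.
2 - 2g = -50, so g = (2 - (-50))/2 = 52/2 = 26

26


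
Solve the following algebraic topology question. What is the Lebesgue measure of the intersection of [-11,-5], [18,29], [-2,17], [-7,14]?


Intersection = [max(a_i), min(b_i)] = [18, -5].
Since 18 > -5, the intersection is empty.
Length = 0

0


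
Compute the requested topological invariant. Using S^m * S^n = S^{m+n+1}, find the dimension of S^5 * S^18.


Join of spheres: S^m * S^n = S^{m+n+1}.
dim = 5 + 18 + 1 = 24

24


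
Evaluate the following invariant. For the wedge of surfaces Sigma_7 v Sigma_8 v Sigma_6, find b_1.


For a wedge X v Y: reduced H_k(X v Y) = H_k(X) + H_k(Y).
Each Sigma_g contributes b_1 = 2g.
b_1 = 14 + 16 + 12 = 42

42


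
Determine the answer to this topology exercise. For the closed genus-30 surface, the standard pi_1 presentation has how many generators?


Standard presentation: pi_1(Sigma_g) = <a_1,b_1,...,a_g,b_g | [a_1,b_1]...[a_g,b_g] = 1>.
Number of generators = 2g = 2*30 = 60

60


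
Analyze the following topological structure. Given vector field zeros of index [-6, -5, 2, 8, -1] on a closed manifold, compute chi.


Poincare-Hopf: chi(M) = sum of indices of zeros.
chi = (-6) + (-5) + (2) + (8) + (-1) = -2

-2


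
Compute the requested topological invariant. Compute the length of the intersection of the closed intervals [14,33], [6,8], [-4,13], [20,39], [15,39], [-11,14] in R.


Intersection = [max(a_i), min(b_i)] = [20, 8].
Since 20 > 8, the intersection is empty.
Length = 0

0


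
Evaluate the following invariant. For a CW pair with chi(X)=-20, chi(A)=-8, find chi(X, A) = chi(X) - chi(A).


Relative Euler characteristic: chi(X, A) = chi(X) - chi(A).
= -20 - (-8) = -12

-12


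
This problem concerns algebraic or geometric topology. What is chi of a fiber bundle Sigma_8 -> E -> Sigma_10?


For a fiber bundle F -> E -> B (with CW structure): chi(E) = chi(B) * chi(F).
chi(Sigma_10) = -18, chi(Sigma_8) = -14.
chi(E) = (-18) * (-14) = 252

252


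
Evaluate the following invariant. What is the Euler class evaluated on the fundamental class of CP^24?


For any closed oriented manifold, <e(TM),[M]> = chi(M).
chi(CP^24) = 24+1 = 25

25


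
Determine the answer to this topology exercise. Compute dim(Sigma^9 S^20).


Each suspension raises dimension by 1: Sigma S^n = S^{n+1}.
Sigma^9 S^20 = S^{20+9} = S^29

29


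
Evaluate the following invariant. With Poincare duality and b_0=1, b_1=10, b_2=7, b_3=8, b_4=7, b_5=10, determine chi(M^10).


By Poincare duality b_k = b_{10-k}, so full Betti numbers: b_0=1, b_1=10, b_2=7, b_3=8, b_4=7, b_5=10, b_6=7, b_7=8, b_8=7, b_9=10, b_10=1.
chi = sum (-1)^k b_k = -16

-16


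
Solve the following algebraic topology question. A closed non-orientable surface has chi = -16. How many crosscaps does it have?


chi = 2 - k for closed non-orientable surfaces with k crosscaps.
-16 = 2 - k
k = 2 - (-16) = 18

18


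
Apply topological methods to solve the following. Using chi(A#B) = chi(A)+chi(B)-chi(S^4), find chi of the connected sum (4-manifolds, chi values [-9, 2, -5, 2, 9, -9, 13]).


For n-manifolds: chi(A#B) = chi(A) + chi(B) - chi(S^4).
chi(S^4) = 1 + (-1)^4 = 2.
chi(#) = (sum chi_i) - (7-1)*chi(S^4) = 3 - 6*2 = -9

-9


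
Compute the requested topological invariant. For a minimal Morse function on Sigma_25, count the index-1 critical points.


A perfect Morse function has m_k = b_k.
For Sigma_25: b_0=1, b_1=2g=50, b_2=1.
Saddles m_1 = 2g = 50

50


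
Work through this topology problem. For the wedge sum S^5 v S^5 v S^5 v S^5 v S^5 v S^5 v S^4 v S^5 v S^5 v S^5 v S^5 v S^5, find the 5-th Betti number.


For a wedge of spheres, H_k (k>0) is free on one generator per sphere of dimension k.
Spheres of dimension 5: count = 11.
b_5 = 11

11


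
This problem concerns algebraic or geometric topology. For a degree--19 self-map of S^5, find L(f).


On S^5: L(f) = tr(f_0*) + (-1)^5 tr(f_5*) = 1 + (-1)^5 * deg(f).
L(f) = 1 + (-1)^5 * -19 = 1 + 19 = 20

20


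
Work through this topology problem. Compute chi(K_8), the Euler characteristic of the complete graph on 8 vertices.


K_8: V = 8, E = C(8,2) = 28.
chi = V - E = 8 - 28 = -20

-20


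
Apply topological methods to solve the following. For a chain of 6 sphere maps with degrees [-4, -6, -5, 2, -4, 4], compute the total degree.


Degree is multiplicative: deg(composition) = product of degrees.
= (-4) * (-6) * (-5) * (2) * (-4) * (4) = 3840

3840


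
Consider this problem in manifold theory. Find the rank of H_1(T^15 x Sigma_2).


pi_1(A x B) = pi_1(A) x pi_1(B); rank of abelianization = b_1.
b_1(T^15) = 15, b_1(Sigma_2) = 2*2 = 4.
b_1(product) = 15 + 4 = 19

19


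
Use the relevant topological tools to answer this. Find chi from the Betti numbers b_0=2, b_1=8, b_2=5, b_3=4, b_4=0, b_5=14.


chi = sum_k (-1)^k b_k.
= (2) + (-8) + (5) + (-4) + (0) + (-14)
= -19

-19


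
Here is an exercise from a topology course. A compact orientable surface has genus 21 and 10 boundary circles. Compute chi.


For a compact orientable surface with genus g and b boundary components: chi = 2 - 2g - b.
chi = 2 - 2*21 - 10 = 2 - 42 - 10 = -50

-50


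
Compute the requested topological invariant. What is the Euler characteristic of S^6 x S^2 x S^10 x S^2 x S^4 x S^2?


chi is multiplicative: chi(X x Y) = chi(X) chi(Y).
Each even-dim sphere has chi = 2. There are 6 factors.
chi = 2^6 = 64

64


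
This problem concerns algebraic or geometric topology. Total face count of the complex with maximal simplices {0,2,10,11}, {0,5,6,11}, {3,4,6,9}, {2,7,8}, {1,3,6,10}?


Each maximal simplex on m vertices has 2^m - 1 nonempty faces.
Take the union (dedupe shared faces).
Total distinct faces = 58

58


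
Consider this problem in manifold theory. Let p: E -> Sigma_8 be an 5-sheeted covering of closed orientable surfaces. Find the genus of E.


For an n-sheeted cover: chi(E) = n * chi(B).
chi(Sigma_8) = 2 - 2*8 = -14.
chi(E) = 5 * (-14) = -70.
genus(E) = (2 - chi(E))/2 = (2 - (-70))/2 = 72/2 = 36

36


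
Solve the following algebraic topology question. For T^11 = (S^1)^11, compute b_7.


By the Kunneth formula, b_k(T^n) = C(n,k).
b_7(T^11) = C(11,7).
C(11,7) = 11!/(7!*4!) = 330

330


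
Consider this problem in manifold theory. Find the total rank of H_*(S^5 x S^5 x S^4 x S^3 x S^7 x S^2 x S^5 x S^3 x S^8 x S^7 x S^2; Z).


Total Betti number is multiplicative under products.
Each S^d (d>=1) has total Betti number 2.
There are 11 sphere factors.
Total = 2^11 = 2048

2048


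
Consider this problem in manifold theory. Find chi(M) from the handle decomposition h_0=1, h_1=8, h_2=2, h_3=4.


Handles of index k contribute (-1)^k to chi (same as CW cells).
chi = (1) + (-8) + (2) + (-4) = -9

-9


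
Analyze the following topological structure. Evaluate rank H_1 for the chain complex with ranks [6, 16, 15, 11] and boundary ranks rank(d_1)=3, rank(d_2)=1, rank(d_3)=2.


rank H_k = rank(ker d_k) - rank(im d_{k+1}).
rank(ker d_1) = rank(C_1) - rank(d_1) = 16 - 3 = 13.
rank(im d_{1+1}) = 1.
rank H_1 = 13 - 1 = 12

12


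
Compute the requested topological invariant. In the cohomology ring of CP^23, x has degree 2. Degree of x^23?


|x| = 2 in H^*(CP^n).
|x^23| = 23 * |x| = 23 * 2 = 46

46


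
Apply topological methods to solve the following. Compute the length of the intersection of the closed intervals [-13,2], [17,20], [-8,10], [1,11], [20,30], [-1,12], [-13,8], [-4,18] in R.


Intersection = [max(a_i), min(b_i)] = [20, 2].
Since 20 > 2, the intersection is empty.
Length = 0

0


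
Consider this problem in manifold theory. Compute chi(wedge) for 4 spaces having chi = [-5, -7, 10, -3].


chi(A v B) = chi(A) + chi(B) - 1 (one point identified).
For 4 spaces: chi = (sum chi_i) - (4 - 1).
sum = -5; chi = -5 - 3 = -8

-8


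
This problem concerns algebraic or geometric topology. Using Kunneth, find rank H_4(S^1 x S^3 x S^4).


Each S^d has Poincare polynomial 1 + t^d.
The product S^1 x S^3 x S^4 has Poincare polynomial prod(1+t^d_i).
Expanding: b_0=1, b_1=1, b_3=1, b_4=2, b_5=1, b_7=1, b_8=1.
b_4 = 2

2


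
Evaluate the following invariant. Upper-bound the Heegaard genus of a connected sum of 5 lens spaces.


Heegaard genus satisfies g(A#B) <= g(A) + g(B).
Each lens space has g = 1.
Upper bound: 5 * 1 = 5

5


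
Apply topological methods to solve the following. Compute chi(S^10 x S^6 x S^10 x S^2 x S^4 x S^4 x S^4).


chi is multiplicative: chi(X x Y) = chi(X) chi(Y).
Each even-dim sphere has chi = 2. There are 7 factors.
chi = 2^7 = 128

128


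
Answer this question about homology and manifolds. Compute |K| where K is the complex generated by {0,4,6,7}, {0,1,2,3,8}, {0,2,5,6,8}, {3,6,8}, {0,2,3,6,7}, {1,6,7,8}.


Each maximal simplex on m vertices has 2^m - 1 nonempty faces.
Take the union (dedupe shared faces).
Total distinct faces = 92

92


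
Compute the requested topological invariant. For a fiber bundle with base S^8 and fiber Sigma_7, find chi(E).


chi(S^8) = 2 (n even), chi(Sigma_7) = 2 - 2*7 = -12.
chi(E) = 2 * (-12) = -24

-24


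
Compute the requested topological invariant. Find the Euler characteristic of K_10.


K_10: V = 10, E = C(10,2) = 45.
chi = V - E = 10 - 45 = -35

-35


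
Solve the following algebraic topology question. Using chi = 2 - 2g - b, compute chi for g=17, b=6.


For a compact orientable surface with genus g and b boundary components: chi = 2 - 2g - b.
chi = 2 - 2*17 - 6 = 2 - 34 - 6 = -38

-38


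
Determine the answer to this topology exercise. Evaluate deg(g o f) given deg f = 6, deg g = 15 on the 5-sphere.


Degree is multiplicative under composition: deg(g o f) = deg(g) * deg(f).
= 15 * 6 = 90

90


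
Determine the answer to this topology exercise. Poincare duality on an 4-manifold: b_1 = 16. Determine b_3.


Poincare duality for closed orientable n-manifolds: b_k = b_{n-k}.
Here n = 4, so b_3 = b_1 = 16

16


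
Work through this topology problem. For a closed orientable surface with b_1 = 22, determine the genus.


For a closed orientable surface: b_1 = 2g.
22 = 2g
g = 22 / 2 = 11

11


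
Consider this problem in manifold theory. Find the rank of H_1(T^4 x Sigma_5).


pi_1(A x B) = pi_1(A) x pi_1(B); rank of abelianization = b_1.
b_1(T^4) = 4, b_1(Sigma_5) = 2*5 = 10.
b_1(product) = 4 + 10 = 14

14


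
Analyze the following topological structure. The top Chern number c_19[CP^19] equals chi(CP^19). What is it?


For any closed oriented manifold, <e(TM),[M]> = chi(M).
chi(CP^19) = 19+1 = 20

20


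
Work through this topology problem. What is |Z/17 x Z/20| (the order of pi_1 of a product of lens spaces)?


pi_1(X x Y) = pi_1(X) x pi_1(Y).
pi_1(L(17,1)) = Z/17, pi_1(L(20,1)) = Z/20.
|Z/17 x Z/20| = 17 * 20 = 340

340


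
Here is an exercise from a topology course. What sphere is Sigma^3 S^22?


Each suspension raises dimension by 1: Sigma S^n = S^{n+1}.
Sigma^3 S^22 = S^{22+3} = S^25

25


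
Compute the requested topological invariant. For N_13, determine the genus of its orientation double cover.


chi(N_13) = 2 - 13 = -11.
Double cover: chi(Sigma_g) = 2 * chi(N_13) = 2*(-11) = -22.
2 - 2g = -22, so g = (2 - (-22))/2 = 24/2 = 12

12


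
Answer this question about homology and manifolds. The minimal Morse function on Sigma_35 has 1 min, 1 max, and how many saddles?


A perfect Morse function has m_k = b_k.
For Sigma_35: b_0=1, b_1=2g=70, b_2=1.
Saddles m_1 = 2g = 70

70


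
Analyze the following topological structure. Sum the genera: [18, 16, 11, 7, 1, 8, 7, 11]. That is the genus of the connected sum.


Genus is additive under connected sum of orientable surfaces.
g = 18 + 16 + 11 + 7 + 1 + 8 + 7 + 11 = 79

79


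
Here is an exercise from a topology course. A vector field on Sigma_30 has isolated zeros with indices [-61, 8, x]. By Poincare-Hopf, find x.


Poincare-Hopf: sum of indices = chi(M).
chi(Sigma_30) = 2 - 2*30 = -58.
Sum of known indices = -53.
x = chi - (sum known) = -58 - (-53) = -5

-5


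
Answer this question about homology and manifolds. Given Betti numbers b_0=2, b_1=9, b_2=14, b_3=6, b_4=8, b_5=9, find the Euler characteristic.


chi = sum_k (-1)^k b_k.
= (2) + (-9) + (14) + (-6) + (8) + (-9)
= 0

0


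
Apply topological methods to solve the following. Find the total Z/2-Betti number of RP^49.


H^k(RP^49; Z/2) = Z/2 for each 0 <= k <= 49.
Total dimension = 49 + 1 = 50

50


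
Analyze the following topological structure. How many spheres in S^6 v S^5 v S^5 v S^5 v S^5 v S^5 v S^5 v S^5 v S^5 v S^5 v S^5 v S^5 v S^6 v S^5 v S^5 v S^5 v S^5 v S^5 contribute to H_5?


For a wedge of spheres, H_k (k>0) is free on one generator per sphere of dimension k.
Spheres of dimension 5: count = 16.
b_5 = 16

16


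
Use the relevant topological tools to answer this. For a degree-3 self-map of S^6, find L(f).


On S^6: L(f) = tr(f_0*) + (-1)^6 tr(f_6*) = 1 + (-1)^6 * deg(f).
L(f) = 1 + (-1)^6 * 3 = 1 + 3 = 4

4


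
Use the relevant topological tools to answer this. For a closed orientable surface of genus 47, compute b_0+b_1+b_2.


For Sigma_47: b_0 = 1, b_1 = 2g = 94, b_2 = 1.
Total = 1 + 94 + 1 = 96

96


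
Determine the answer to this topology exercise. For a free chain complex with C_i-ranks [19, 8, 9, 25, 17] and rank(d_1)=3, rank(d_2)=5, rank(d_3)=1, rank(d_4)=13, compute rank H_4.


rank H_k = rank(ker d_k) - rank(im d_{k+1}).
rank(ker d_4) = rank(C_4) - rank(d_4) = 17 - 13 = 4.
rank(im d_{4+1}) = 0.
rank H_4 = 4 - 0 = 4

4


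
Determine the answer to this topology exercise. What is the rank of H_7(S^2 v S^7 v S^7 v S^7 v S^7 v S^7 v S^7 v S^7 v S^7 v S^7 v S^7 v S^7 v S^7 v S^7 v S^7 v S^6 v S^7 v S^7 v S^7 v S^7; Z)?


For a wedge of spheres, H_k (k>0) is free on one generator per sphere of dimension k.
Spheres of dimension 7: count = 18.
b_7 = 18

18


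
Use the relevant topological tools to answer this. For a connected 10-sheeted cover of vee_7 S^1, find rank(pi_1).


Nielsen-Schreier: an index-n subgroup of F_r is free of rank 1 + n(r-1).
Equivalently: chi(cover) = n*chi(base); chi(vee_r S^1) = 1 - 7 = -6.
chi(E) = 10*(-6) = -60; rank = 1 - chi(E) = 1 - (-60) = 61.
rank = 1 + 10*(7-1) = 1 + 60 = 61

61


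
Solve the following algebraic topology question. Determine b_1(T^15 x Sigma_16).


pi_1(A x B) = pi_1(A) x pi_1(B); rank of abelianization = b_1.
b_1(T^15) = 15, b_1(Sigma_16) = 2*16 = 32.
b_1(product) = 15 + 32 = 47

47


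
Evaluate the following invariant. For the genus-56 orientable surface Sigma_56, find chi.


For a closed orientable surface of genus g: chi = 2 - 2g.
Here g = 56.
chi = 2 - 2*56 = 2 - 112 = -110

-110


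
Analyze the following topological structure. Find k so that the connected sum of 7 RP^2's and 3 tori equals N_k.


Since a >= 1, the sum is non-orientable; each T^2 can be replaced by RP^2 # RP^2 (since T^2#RP^2 = 3RP^2).
Total crosscaps k = 7 + 2*3 = 13.
Check via chi: chi = 7*1 + 3*0 - (7+3-1)*2 = -11 = 2 - k = -11. Consistent.

13


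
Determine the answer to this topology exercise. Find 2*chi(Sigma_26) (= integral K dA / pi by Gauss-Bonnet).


Gauss-Bonnet: integral K dA = 2*pi*chi(M).
chi(Sigma_26) = 2 - 2*26 = -50.
(integral K dA)/pi = 2*chi = 2*(-50) = -100

-100


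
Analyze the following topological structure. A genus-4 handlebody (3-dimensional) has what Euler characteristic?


A genus-g handlebody deformation retracts to a wedge of g circles.
chi(vee_g S^1) = 1 - g.
chi(H_4) = 1 - 4 = -3

-3


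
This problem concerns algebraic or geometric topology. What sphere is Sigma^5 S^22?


Each suspension raises dimension by 1: Sigma S^n = S^{n+1}.
Sigma^5 S^22 = S^{22+5} = S^27

27


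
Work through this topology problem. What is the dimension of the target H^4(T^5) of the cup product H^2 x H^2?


Cup product: H^p x H^q -> H^{p+q}; here p+q = 2+2 = 4.
rank H^k(T^n) = C(n,k).
C(5,4) = 5

5


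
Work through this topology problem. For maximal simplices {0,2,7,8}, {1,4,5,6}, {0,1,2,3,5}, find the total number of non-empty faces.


Each maximal simplex on m vertices has 2^m - 1 nonempty faces.
Take the union (dedupe shared faces).
Total distinct faces = 55

55


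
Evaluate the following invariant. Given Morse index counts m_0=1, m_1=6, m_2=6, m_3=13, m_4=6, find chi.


Morse theory: chi(M) = sum_k (-1)^k m_k where m_k = #(index-k critical points).
= (1) + (-6) + (6) + (-13) + (6) = -6

-6


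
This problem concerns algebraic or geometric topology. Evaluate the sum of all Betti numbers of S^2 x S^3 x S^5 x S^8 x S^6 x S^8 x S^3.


Total Betti number is multiplicative under products.
Each S^d (d>=1) has total Betti number 2.
There are 7 sphere factors.
Total = 2^7 = 128

128


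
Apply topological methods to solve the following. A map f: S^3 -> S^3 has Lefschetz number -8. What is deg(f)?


L(f) = 1 + (-1)^3 deg(f) on S^3.
-8 = 1 + (-1)^3 * deg(f)
(-1)^3 * deg(f) = -9
deg(f) = 9

9


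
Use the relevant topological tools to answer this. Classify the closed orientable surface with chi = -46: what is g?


chi = 2 - 2g for closed orientable surfaces.
-46 = 2 - 2g
2g = 2 - (-46) = 48
g = 24

24


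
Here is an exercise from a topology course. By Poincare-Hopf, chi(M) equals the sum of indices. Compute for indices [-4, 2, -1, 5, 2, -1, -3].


Poincare-Hopf: chi(M) = sum of indices of zeros.
chi = (-4) + (2) + (-1) + (5) + (2) + (-1) + (-3) = 0

0


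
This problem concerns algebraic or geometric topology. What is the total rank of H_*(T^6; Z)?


b_k(T^6) = C(6,k), so the sum over k is sum_k C(6,k) = 2^6.
Total = 2^6 = 64

64


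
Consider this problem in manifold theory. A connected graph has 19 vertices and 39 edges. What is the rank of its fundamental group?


For a connected graph: rank(pi_1) = b_1 = E - V + 1 = 1 - chi.
chi = V - E = 19 - 39 = -20.
rank = 1 - (-20) = 39 - 19 + 1 = 21

21


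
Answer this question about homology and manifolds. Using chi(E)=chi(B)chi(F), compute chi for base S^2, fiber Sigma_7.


chi(S^2) = 2 (n even), chi(Sigma_7) = 2 - 2*7 = -12.
chi(E) = 2 * (-12) = -24

-24


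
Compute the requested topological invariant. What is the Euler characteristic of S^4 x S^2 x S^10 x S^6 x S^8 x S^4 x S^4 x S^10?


chi is multiplicative: chi(X x Y) = chi(X) chi(Y).
Each even-dim sphere has chi = 2. There are 8 factors.
chi = 2^8 = 256

256


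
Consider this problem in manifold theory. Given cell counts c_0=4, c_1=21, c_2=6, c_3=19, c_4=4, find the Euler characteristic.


chi = sum_k (-1)^k c_k.
= (-1)^0*4 + (-1)^1*21 + (-1)^2*6 + (-1)^3*19 + (-1)^4*4
= (4) + (-21) + (6) + (-19) + (4)
= -26

-26


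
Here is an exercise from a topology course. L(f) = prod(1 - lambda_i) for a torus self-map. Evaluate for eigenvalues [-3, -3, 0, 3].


For a torus self-map: L(f) = det(I - A) where A acts on H_1.
L(f) = (1--3) * (1--3) * (1-0) * (1-3) = 4 * 4 * 1 * -2 = -32

-32


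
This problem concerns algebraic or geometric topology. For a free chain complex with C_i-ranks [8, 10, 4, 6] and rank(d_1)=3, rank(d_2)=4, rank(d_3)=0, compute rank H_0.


rank H_k = rank(ker d_k) - rank(im d_{k+1}).
rank(ker d_0) = rank(C_0) - rank(d_0) = 8 - 0 = 8.
rank(im d_{0+1}) = 3.
rank H_0 = 8 - 3 = 5

5


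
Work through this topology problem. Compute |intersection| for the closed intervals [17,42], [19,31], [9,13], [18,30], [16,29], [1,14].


Intersection = [max(a_i), min(b_i)] = [19, 13].
Since 19 > 13, the intersection is empty.
Length = 0

0


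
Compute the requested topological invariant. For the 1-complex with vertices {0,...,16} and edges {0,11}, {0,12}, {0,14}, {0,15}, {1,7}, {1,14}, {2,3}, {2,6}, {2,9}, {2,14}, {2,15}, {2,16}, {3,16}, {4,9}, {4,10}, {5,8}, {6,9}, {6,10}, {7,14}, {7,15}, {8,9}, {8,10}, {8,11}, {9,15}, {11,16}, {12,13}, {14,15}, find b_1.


b_1 = E - V + (number of components).
E = 27, V = 17, components = 1.
b_1 = 27 - 17 + 1 = 11

11


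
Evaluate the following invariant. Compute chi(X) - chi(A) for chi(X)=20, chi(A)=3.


Relative Euler characteristic: chi(X, A) = chi(X) - chi(A).
= 20 - (3) = 17

17


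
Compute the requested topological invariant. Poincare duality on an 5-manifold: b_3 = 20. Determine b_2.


Poincare duality for closed orientable n-manifolds: b_k = b_{n-k}.
Here n = 5, so b_2 = b_3 = 20

20


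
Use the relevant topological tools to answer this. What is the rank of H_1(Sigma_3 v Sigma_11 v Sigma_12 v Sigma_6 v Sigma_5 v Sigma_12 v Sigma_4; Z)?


For a wedge X v Y: reduced H_k(X v Y) = H_k(X) + H_k(Y).
Each Sigma_g contributes b_1 = 2g.
b_1 = 6 + 22 + 24 + 12 + 10 + 24 + 8 = 106

106


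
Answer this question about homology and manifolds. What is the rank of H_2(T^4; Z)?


By the Kunneth formula, b_k(T^n) = C(n,k).
b_2(T^4) = C(4,2).
C(4,2) = 4!/(2!*2!) = 6

6


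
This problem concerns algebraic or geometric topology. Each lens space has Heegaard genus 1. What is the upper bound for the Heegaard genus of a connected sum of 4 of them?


Heegaard genus satisfies g(A#B) <= g(A) + g(B).
Each lens space has g = 1.
Upper bound: 4 * 1 = 4

4


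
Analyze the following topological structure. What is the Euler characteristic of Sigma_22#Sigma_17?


chi(Sigma_22) = 2 - 2*22 = -42
chi(Sigma_17) = 2 - 2*17 = -32
For surfaces: chi(A#B) = chi(A) + chi(B) - 2.
chi = -42 + -32 - 2 = -76

-76


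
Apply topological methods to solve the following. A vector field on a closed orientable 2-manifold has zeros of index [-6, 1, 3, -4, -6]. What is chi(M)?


Poincare-Hopf: chi(M) = sum of indices of zeros.
chi = (-6) + (1) + (3) + (-4) + (-6) = -12

-12


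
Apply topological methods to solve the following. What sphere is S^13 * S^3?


Join of spheres: S^m * S^n = S^{m+n+1}.
dim = 13 + 3 + 1 = 17

17


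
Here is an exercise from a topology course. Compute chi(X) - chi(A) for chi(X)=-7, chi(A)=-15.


Relative Euler characteristic: chi(X, A) = chi(X) - chi(A).
= -7 - (-15) = 8

8


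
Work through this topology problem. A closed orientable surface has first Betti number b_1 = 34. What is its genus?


For a closed orientable surface: b_1 = 2g.
34 = 2g
g = 34 / 2 = 17

17


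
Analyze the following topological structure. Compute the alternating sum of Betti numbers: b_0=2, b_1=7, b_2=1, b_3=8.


chi = sum_k (-1)^k b_k.
= (2) + (-7) + (1) + (-8)
= -12

-12


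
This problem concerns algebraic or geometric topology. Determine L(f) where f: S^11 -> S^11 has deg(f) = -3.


On S^11: L(f) = tr(f_0*) + (-1)^11 tr(f_11*) = 1 + (-1)^11 * deg(f).
L(f) = 1 + (-1)^11 * -3 = 1 + 3 = 4

4


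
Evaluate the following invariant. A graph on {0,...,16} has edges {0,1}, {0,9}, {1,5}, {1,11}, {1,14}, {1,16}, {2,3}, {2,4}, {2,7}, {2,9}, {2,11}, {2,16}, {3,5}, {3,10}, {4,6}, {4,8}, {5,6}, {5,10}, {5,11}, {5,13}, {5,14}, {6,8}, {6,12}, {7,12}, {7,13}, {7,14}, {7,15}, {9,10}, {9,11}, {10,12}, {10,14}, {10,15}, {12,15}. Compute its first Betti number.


b_1 = E - V + (number of components).
E = 33, V = 17, components = 1.
b_1 = 33 - 17 + 1 = 17

17


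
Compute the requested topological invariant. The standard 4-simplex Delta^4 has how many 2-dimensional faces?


Delta^4 has 4+1 vertices. A 2-face is a choice of 2+1 vertices.
f_2 = C(4+1, 2+1) = C(5,3) = 10

10


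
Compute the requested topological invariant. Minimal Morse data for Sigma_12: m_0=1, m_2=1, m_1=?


A perfect Morse function has m_k = b_k.
For Sigma_12: b_0=1, b_1=2g=24, b_2=1.
Saddles m_1 = 2g = 24

24


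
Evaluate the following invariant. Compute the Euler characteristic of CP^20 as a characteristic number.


For any closed oriented manifold, <e(TM),[M]> = chi(M).
chi(CP^20) = 20+1 = 21

21


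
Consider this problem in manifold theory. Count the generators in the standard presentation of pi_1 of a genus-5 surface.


Standard presentation: pi_1(Sigma_g) = <a_1,b_1,...,a_g,b_g | [a_1,b_1]...[a_g,b_g] = 1>.
Number of generators = 2g = 2*5 = 10

10


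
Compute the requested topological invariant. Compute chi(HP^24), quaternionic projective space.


HP^24 has one cell in each dimension 0, 4, ..., 4*24 (24+1 cells, all even-dim).
chi = 24 + 1 = 25

25


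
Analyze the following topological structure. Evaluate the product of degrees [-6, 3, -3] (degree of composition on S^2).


Degree is multiplicative: deg(composition) = product of degrees.
= (-6) * (3) * (-3) = 54

54


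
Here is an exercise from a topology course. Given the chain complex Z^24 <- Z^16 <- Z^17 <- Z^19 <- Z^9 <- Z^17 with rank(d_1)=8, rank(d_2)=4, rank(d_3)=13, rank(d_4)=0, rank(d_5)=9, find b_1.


rank H_k = rank(ker d_k) - rank(im d_{k+1}).
rank(ker d_1) = rank(C_1) - rank(d_1) = 16 - 8 = 8.
rank(im d_{1+1}) = 4.
rank H_1 = 8 - 4 = 4

4


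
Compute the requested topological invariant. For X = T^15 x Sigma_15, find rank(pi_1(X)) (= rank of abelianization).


pi_1(A x B) = pi_1(A) x pi_1(B); rank of abelianization = b_1.
b_1(T^15) = 15, b_1(Sigma_15) = 2*15 = 30.
b_1(product) = 15 + 30 = 45

45


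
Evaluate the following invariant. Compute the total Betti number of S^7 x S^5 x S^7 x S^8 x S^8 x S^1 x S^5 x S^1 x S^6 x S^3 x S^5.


Total Betti number is multiplicative under products.
Each S^d (d>=1) has total Betti number 2.
There are 11 sphere factors.
Total = 2^11 = 2048

2048


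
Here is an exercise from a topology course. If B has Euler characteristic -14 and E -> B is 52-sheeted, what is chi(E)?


For a finite covering: chi(E) = (number of sheets) * chi(B).
chi(E) = 52 * (-14) = -728

-728


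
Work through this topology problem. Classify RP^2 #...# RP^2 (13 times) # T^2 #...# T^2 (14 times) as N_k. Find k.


Since a >= 1, the sum is non-orientable; each T^2 can be replaced by RP^2 # RP^2 (since T^2#RP^2 = 3RP^2).
Total crosscaps k = 13 + 2*14 = 41.
Check via chi: chi = 13*1 + 14*0 - (13+14-1)*2 = -39 = 2 - k = -39. Consistent.

41


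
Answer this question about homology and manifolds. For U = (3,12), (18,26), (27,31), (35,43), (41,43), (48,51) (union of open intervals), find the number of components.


Sort and merge overlapping open intervals.
Merged: (3,12), (18,26), (27,31), (35,43), (48,51).
Number of components = 5

5


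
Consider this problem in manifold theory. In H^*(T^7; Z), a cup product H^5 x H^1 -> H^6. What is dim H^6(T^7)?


Cup product: H^p x H^q -> H^{p+q}; here p+q = 5+1 = 6.
rank H^k(T^n) = C(n,k).
C(7,6) = 7

7


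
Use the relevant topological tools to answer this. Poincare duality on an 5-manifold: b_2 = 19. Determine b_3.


Poincare duality for closed orientable n-manifolds: b_k = b_{n-k}.
Here n = 5, so b_3 = b_2 = 19

19


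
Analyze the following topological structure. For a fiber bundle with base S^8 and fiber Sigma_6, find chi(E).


chi(S^8) = 2 (n even), chi(Sigma_6) = 2 - 2*6 = -10.
chi(E) = 2 * (-10) = -20

-20


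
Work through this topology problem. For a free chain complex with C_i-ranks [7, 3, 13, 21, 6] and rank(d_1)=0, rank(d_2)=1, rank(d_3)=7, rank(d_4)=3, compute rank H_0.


rank H_k = rank(ker d_k) - rank(im d_{k+1}).
rank(ker d_0) = rank(C_0) - rank(d_0) = 7 - 0 = 7.
rank(im d_{0+1}) = 0.
rank H_0 = 7 - 0 = 7

7


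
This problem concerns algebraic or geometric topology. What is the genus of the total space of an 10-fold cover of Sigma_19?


For an n-sheeted cover: chi(E) = n * chi(B).
chi(Sigma_19) = 2 - 2*19 = -36.
chi(E) = 10 * (-36) = -360.
genus(E) = (2 - chi(E))/2 = (2 - (-360))/2 = 362/2 = 181

181


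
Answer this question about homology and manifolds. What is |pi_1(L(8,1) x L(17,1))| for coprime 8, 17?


pi_1(X x Y) = pi_1(X) x pi_1(Y).
pi_1(L(8,1)) = Z/8, pi_1(L(17,1)) = Z/17.
|Z/8 x Z/17| = 8 * 17 = 136

136


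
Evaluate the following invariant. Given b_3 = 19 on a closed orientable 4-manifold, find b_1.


Poincare duality for closed orientable n-manifolds: b_k = b_{n-k}.
Here n = 4, so b_1 = b_3 = 19

19


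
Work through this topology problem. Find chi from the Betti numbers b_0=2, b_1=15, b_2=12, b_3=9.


chi = sum_k (-1)^k b_k.
= (2) + (-15) + (12) + (-9)
= -10

-10


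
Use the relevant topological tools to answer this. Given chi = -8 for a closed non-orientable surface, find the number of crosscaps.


chi = 2 - k for closed non-orientable surfaces with k crosscaps.
-8 = 2 - k
k = 2 - (-8) = 10

10


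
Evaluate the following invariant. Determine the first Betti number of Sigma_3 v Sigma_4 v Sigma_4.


For a wedge X v Y: reduced H_k(X v Y) = H_k(X) + H_k(Y).
Each Sigma_g contributes b_1 = 2g.
b_1 = 6 + 8 + 8 = 22

22


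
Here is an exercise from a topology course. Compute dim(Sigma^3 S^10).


Each suspension raises dimension by 1: Sigma S^n = S^{n+1}.
Sigma^3 S^10 = S^{10+3} = S^13

13


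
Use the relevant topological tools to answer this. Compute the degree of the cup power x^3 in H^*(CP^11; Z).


|x| = 2 in H^*(CP^n).
|x^3| = 3 * |x| = 3 * 2 = 6

6


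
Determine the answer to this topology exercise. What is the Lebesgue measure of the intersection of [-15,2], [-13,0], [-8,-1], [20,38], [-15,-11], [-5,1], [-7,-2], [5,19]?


Intersection = [max(a_i), min(b_i)] = [20, -11].
Since 20 > -11, the intersection is empty.
Length = 0

0


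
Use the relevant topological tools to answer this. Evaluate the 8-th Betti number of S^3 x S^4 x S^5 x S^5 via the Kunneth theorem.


Each S^d has Poincare polynomial 1 + t^d.
The product S^3 x S^4 x S^5 x S^5 has Poincare polynomial prod(1+t^d_i).
Expanding: b_0=1, b_3=1, b_4=1, b_5=2, b_7=1, b_8=2, b_9=2, b_10=1, b_12=2, b_13=1, b_14=1, b_17=1.
b_8 = 2

2
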